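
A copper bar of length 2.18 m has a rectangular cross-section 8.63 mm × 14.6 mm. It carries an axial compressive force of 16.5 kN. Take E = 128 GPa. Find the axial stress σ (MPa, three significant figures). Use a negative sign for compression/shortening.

-131 MPa

A = 126 mm².
σ = N/A = -16500/126 = -131 MPa.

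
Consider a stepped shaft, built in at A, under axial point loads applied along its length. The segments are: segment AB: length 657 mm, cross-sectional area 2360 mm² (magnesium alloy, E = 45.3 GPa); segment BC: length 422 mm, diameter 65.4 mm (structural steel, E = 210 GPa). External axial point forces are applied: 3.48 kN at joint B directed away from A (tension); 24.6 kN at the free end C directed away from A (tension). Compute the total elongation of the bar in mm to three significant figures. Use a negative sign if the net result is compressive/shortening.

Internal axial forces (sectioning from the free end, tension +): N_BC = 24.6 kN, N_AB = 28.08 kN.
A_BC = 3359 mm².
δ_AB = 28080·657/(2360·45300) = 0.1726 mm
δ_BC = 24600·422/(3359·210000) = 0.01472 mm
δ = Σδ_i = 0.1873 mm.

0.187 mm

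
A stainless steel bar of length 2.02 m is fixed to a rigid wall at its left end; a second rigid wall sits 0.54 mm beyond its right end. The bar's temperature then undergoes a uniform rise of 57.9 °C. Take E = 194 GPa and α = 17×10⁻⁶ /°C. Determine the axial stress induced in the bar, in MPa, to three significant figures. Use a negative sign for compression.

-139 MPa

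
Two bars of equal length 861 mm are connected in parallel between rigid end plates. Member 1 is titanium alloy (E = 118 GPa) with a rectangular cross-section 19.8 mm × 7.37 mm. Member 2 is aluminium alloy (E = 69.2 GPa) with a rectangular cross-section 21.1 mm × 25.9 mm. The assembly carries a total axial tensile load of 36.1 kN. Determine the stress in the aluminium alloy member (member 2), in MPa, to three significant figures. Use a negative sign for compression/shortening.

A_1 = 145.9 mm².
A_2 = 546.5 mm².
Equal strain + equilibrium ⇒ each member carries load in proportion to AE: A₁E₁ = 17220000 N, A₂E₂ = 37820000 N, ΣAE = 55040000 N.
σ₂ = P·E₂/ΣAE = 36100·69200/55040000 = 45.39 MPa.

45.4 MPa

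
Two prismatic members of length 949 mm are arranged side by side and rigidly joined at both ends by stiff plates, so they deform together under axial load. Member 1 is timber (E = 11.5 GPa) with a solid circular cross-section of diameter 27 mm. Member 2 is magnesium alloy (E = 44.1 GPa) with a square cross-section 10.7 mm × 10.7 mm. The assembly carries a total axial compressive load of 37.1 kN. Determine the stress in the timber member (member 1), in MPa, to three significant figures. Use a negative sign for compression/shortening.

-36.7 MPa

A_1 = 572.6 mm².
A_2 = 114.5 mm².
Equal strain + equilibrium ⇒ each member carries load in proportion to AE: A₁E₁ = 6584000 N, A₂E₂ = 5049000 N, ΣAE = 11630000 N.
σ₁ = P·E₁/ΣAE = -37100·11500/11630000 = -36.67 MPa.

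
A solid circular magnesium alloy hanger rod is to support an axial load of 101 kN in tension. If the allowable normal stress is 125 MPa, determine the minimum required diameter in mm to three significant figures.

32.1 mm

Required area A ≥ P/σ_allow = 101000/125 = 808 mm².
For a solid circular section, d ≥ √(4A/π) = 32.07 mm.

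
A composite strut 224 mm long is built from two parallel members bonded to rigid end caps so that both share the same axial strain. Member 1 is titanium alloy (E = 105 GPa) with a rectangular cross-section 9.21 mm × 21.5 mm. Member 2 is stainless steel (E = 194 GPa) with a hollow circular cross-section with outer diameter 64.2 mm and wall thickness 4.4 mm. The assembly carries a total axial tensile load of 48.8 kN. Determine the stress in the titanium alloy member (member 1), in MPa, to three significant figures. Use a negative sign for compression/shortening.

A_1 = 198 mm².
A_2 = 826.6 mm².
Equal strain + equilibrium ⇒ each member carries load in proportion to AE: A₁E₁ = 20790000 N, A₂E₂ = 160400000 N, ΣAE = 181200000 N.
σ₁ = P·E₁/ΣAE = 48800·105000/181200000 = 28.29 MPa.

28.3 MPa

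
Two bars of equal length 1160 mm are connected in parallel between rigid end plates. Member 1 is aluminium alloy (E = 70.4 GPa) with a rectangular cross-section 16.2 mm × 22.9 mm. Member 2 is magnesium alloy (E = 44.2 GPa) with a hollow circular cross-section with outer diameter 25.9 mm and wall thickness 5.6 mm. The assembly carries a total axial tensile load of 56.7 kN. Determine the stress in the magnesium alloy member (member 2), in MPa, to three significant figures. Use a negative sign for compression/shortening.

59.8 MPa

A_1 = 371 mm².
A_2 = 357.1 mm².
Equal strain + equilibrium ⇒ each member carries load in proportion to AE: A₁E₁ = 26120000 N, A₂E₂ = 15790000 N, ΣAE = 41900000 N.
σ₂ = P·E₂/ΣAE = 56700·44200/41900000 = 59.81 MPa.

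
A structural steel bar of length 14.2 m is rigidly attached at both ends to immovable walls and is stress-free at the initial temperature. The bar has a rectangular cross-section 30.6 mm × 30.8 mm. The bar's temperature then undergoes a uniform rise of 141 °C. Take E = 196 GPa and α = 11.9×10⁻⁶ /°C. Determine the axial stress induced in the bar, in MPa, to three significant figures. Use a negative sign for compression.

-329 MPa

Free thermal expansion αLΔT = 11.9e-6 · 14200 · 141 = 23.83 mm.
The walls impose strain ε = −(23.83)/14200 = -1.6779e-03; σ = Eε = 196000 · -1.6779e-03 = -328.9 MPa.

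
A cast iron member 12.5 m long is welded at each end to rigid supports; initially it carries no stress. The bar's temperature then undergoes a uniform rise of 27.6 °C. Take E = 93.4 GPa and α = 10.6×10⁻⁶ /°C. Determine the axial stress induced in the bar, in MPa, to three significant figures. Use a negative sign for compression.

Free thermal expansion αLΔT = 10.6e-6 · 12500 · 27.6 = 3.657 mm.
The walls impose strain ε = −(3.657)/12500 = -2.9256e-04; σ = Eε = 93400 · -2.9256e-04 = -27.33 MPa.

-27.3 MPa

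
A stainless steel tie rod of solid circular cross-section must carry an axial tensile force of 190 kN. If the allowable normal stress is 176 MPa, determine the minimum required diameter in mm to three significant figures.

37.1 mm

Required area A ≥ P/σ_allow = 190000/176 = 1080 mm².
For a solid circular section, d ≥ √(4A/π) = 37.07 mm.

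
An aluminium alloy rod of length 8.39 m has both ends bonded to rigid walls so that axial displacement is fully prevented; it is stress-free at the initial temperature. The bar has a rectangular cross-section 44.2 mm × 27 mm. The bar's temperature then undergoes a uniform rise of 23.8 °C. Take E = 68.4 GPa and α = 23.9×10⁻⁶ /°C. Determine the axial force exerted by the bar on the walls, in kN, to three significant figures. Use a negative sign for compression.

Free thermal expansion αLΔT = 23.9e-6 · 8390 · 23.8 = 4.772 mm.
The walls impose strain ε = −(4.772)/8390 = -5.6882e-04; σ = Eε = 68400 · -5.6882e-04 = -38.91 MPa.
Wall reaction R = σ·A = -38.91·1193 = -46430 N = -46.43 kN.

-46.4 kN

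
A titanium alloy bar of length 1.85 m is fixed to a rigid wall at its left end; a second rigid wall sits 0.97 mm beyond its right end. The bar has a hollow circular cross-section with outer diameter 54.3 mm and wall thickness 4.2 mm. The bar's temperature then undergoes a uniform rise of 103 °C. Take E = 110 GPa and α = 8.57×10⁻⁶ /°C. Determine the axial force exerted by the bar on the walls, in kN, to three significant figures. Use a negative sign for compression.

-26.1 kN

Free thermal expansion αLΔT = 8.57e-6 · 1850 · 103 = 1.633 mm.
The walls engage after the gap closes; constrained expansion = 1.633 − 0.97 = 0.663 mm.
The walls impose strain ε = −(0.663)/1850 = -3.5839e-04; σ = Eε = 110000 · -3.5839e-04 = -39.42 MPa.
Wall reaction R = σ·A = -39.42·661.1 = -26060 N = -26.06 kN.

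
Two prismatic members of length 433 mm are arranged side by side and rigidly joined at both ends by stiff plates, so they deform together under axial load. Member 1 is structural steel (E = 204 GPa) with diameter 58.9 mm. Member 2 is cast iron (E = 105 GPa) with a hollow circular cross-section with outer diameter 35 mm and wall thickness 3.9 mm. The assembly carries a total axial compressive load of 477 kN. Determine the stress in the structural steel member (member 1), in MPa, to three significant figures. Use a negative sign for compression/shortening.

-163 MPa

A_1 = 2725 mm².
A_2 = 381 mm².
Equal strain + equilibrium ⇒ each member carries load in proportion to AE: A₁E₁ = 555800000 N, A₂E₂ = 40010000 N, ΣAE = 595900000 N.
σ₁ = P·E₁/ΣAE = -477000·204000/595900000 = -163.3 MPa.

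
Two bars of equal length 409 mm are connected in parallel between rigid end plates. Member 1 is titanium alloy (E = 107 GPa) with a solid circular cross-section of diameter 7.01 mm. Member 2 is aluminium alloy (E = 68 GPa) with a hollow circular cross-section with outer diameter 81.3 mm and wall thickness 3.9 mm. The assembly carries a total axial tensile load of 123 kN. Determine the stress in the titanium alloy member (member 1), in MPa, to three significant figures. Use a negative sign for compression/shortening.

192 MPa

A_1 = 38.59 mm².
A_2 = 948.3 mm².
Equal strain + equilibrium ⇒ each member carries load in proportion to AE: A₁E₁ = 4130000 N, A₂E₂ = 64490000 N, ΣAE = 68620000 N.
σ₁ = P·E₁/ΣAE = 123000·107000/68620000 = 191.8 MPa.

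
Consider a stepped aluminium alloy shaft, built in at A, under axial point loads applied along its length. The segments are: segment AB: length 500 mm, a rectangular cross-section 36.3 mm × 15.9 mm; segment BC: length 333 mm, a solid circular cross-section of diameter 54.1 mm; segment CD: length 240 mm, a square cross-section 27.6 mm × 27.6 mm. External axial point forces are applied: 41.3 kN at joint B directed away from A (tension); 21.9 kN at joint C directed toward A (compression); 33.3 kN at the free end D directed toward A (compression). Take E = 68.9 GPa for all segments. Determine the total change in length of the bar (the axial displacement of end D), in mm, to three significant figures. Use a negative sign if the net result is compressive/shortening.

-0.443 mm

Internal axial forces (sectioning from the free end, tension +): N_CD = -33.3 kN, N_BC = -55.2 kN, N_AB = -13.9 kN.
A_AB = 577.2 mm².
A_BC = 2299 mm².
A_CD = 761.8 mm².
δ_AB = -13900·500/(577.2·68900) = -0.1748 mm
δ_BC = -55200·333/(2299·68900) = -0.1161 mm
δ_CD = -33300·240/(761.8·68900) = -0.1523 mm
δ = Σδ_i = -0.4431 mm.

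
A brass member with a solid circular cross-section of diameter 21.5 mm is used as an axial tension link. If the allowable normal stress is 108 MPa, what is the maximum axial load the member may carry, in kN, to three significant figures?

A = 363.1 mm².
P_max = σ_allow · A = 108 · 363.1 = 39210 N = 39.21 kN.

39.2 kN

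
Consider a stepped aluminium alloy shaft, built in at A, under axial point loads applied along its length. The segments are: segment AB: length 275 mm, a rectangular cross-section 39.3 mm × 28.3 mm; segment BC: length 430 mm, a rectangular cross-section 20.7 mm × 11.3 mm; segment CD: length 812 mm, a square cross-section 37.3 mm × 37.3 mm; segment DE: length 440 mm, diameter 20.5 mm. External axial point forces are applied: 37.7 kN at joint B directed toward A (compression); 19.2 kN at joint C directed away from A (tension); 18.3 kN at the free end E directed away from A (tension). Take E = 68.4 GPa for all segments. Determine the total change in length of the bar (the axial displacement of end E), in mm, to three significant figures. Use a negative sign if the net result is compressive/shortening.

Internal axial forces (sectioning from the free end, tension +): N_DE = 18.3 kN, N_CD = 18.3 kN, N_BC = 37.5 kN, N_AB = -0.2 kN.
A_AB = 1112 mm².
A_BC = 233.9 mm².
A_CD = 1391 mm².
A_DE = 330.1 mm².
δ_AB = -200·275/(1112·68400) = -0.000723 mm
δ_BC = 37500·430/(233.9·68400) = 1.008 mm
δ_CD = 18300·812/(1391·68400) = 0.1561 mm
δ_DE = 18300·440/(330.1·68400) = 0.3567 mm
δ = Σδ_i = 1.52 mm.

1.52 mm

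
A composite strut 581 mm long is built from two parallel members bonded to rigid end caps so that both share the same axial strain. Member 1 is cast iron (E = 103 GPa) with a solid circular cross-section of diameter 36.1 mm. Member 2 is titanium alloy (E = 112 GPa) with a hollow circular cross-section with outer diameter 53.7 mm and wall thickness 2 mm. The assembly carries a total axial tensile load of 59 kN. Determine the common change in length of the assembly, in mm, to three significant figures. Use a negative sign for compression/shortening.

0.242 mm

A_1 = 1024 mm².
A_2 = 324.8 mm².
Equal strain + equilibrium ⇒ each member carries load in proportion to AE: A₁E₁ = 105400000 N, A₂E₂ = 36380000 N, ΣAE = 141800000 N.
δ = PL/ΣAE = 59000·581/141800000 = 0.2417 mm.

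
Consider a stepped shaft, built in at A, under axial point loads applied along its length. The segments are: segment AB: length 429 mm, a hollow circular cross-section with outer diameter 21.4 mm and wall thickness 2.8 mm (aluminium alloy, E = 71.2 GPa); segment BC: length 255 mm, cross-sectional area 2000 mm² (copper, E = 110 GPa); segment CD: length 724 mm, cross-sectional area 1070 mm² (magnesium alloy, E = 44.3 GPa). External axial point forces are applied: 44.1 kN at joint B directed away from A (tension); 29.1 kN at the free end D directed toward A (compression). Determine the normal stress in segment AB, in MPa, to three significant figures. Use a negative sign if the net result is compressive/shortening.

91.7 MPa

Internal axial forces (sectioning from the free end, tension +): N_CD = -29.1 kN, N_BC = -29.1 kN, N_AB = 15 kN.
A_AB = 163.6 mm².
σ_AB = N_AB/A_AB = 15000/163.6 = 91.68 MPa.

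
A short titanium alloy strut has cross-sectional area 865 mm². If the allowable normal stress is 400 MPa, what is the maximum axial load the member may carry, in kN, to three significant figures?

346 kN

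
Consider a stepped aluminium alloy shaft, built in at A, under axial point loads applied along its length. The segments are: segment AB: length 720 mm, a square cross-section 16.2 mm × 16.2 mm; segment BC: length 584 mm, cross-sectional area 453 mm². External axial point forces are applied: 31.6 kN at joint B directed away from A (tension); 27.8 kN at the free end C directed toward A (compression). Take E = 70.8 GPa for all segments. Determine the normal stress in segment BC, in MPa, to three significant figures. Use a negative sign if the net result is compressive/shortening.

Internal axial forces (sectioning from the free end, tension +): N_BC = -27.8 kN, N_AB = 3.8 kN.
σ_BC = N_BC/A_BC = -27800/453 = -61.37 MPa.

-61.4 MPa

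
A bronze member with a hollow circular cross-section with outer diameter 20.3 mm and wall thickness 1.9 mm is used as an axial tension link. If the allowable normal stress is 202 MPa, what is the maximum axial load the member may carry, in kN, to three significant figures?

22.2 kN

A = 109.8 mm².
P_max = σ_allow · A = 202 · 109.8 = 22190 N = 22.19 kN.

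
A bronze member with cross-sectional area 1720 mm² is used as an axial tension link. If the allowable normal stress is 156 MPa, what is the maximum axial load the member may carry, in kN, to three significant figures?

P_max = σ_allow · A = 156 · 1720 = 268300 N = 268.3 kN.

268 kN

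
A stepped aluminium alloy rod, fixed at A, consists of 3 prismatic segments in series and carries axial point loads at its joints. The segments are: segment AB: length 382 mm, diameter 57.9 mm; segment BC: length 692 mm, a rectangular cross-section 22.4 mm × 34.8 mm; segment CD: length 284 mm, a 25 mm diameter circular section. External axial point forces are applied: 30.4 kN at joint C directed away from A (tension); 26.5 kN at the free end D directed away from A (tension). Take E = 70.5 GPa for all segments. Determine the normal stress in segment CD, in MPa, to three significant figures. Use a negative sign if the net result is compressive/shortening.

54.0 MPa

Internal axial forces (sectioning from the free end, tension +): N_CD = 26.5 kN, N_BC = 56.9 kN, N_AB = 56.9 kN.
A_CD = 490.9 mm².
σ_CD = N_CD/A_CD = 26500/490.9 = 53.99 MPa.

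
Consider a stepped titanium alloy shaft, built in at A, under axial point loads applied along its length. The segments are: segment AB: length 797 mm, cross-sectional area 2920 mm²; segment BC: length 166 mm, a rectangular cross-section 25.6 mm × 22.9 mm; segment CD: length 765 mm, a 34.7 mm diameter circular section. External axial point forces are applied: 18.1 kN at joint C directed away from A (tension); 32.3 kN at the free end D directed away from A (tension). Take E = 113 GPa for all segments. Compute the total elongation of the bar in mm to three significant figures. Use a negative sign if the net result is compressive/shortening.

0.479 mm

Internal axial forces (sectioning from the free end, tension +): N_CD = 32.3 kN, N_BC = 50.4 kN, N_AB = 50.4 kN.
A_BC = 586.2 mm².
A_CD = 945.7 mm².
δ_AB = 50400·797/(2920·113000) = 0.1217 mm
δ_BC = 50400·166/(586.2·113000) = 0.1263 mm
δ_CD = 32300·765/(945.7·113000) = 0.2312 mm
δ = Σδ_i = 0.4793 mm.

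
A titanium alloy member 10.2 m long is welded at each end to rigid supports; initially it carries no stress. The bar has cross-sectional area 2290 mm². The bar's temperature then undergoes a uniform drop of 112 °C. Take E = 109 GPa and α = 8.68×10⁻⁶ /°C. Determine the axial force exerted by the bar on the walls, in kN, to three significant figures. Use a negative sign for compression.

243 kN

Free thermal expansion αLΔT = 8.68e-6 · 10200 · -112 = -9.916 mm.
The walls impose strain ε = −(-9.916)/10200 = 9.7216e-04; σ = Eε = 109000 · 9.7216e-04 = 106 MPa.
Wall reaction R = σ·A = 106·2290 = 242700 N = 242.7 kN.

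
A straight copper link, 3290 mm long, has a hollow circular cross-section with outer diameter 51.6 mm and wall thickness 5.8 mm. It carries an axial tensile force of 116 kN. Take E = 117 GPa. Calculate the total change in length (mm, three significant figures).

A = 834.5 mm².
δ_mech = NL/(AE) = 116000·3290/(834.5·117000) = 3.909 mm.

3.91 mm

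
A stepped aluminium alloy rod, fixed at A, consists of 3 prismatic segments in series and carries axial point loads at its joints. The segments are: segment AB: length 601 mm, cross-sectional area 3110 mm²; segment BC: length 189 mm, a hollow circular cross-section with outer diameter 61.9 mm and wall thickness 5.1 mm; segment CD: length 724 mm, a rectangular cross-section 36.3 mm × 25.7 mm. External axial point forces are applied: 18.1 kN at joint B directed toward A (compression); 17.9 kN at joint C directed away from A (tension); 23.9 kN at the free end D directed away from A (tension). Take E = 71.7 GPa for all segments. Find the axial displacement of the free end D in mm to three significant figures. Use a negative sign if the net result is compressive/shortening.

Internal axial forces (sectioning from the free end, tension +): N_CD = 23.9 kN, N_BC = 41.8 kN, N_AB = 23.7 kN.
A_BC = 910.1 mm².
A_CD = 932.9 mm².
δ_AB = 23700·601/(3110·71700) = 0.06388 mm
δ_BC = 41800·189/(910.1·71700) = 0.1211 mm
δ_CD = 23900·724/(932.9·71700) = 0.2587 mm
δ = Σδ_i = 0.4436 mm.

0.444 mm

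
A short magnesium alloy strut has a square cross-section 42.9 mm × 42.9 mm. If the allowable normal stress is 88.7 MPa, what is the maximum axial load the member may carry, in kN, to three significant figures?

A = 1840 mm².
P_max = σ_allow · A = 88.7 · 1840 = 163200 N = 163.2 kN.

163 kN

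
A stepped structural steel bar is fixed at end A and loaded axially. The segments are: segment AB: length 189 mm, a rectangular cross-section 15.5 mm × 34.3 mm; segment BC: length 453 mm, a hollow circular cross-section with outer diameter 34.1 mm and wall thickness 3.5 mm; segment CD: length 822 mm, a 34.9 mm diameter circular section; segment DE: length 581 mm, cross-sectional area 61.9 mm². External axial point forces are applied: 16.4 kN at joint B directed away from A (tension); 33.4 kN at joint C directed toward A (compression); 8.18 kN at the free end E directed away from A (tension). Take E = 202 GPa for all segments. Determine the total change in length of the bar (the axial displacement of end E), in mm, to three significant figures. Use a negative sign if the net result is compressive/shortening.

Internal axial forces (sectioning from the free end, tension +): N_DE = 8.18 kN, N_CD = 8.18 kN, N_BC = -25.22 kN, N_AB = -8.82 kN.
A_AB = 531.6 mm².
A_BC = 336.5 mm².
A_CD = 956.6 mm².
δ_AB = -8820·189/(531.6·202000) = -0.01552 mm
δ_BC = -25220·453/(336.5·202000) = -0.1681 mm
δ_CD = 8180·822/(956.6·202000) = 0.0348 mm
δ_DE = 8180·581/(61.9·202000) = 0.3801 mm
δ = Σδ_i = 0.2313 mm.

0.231 mm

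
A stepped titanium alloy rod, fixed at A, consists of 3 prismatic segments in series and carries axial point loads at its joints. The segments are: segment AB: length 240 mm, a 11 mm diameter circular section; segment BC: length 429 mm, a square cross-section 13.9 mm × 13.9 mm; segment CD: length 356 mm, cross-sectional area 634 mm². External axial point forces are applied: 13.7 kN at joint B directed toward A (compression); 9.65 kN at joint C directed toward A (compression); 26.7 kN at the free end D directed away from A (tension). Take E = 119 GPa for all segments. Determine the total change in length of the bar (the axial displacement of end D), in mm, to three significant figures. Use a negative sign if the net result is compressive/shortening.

Internal axial forces (sectioning from the free end, tension +): N_CD = 26.7 kN, N_BC = 17.05 kN, N_AB = 3.35 kN.
A_AB = 95.03 mm².
A_BC = 193.2 mm².
δ_AB = 3350·240/(95.03·119000) = 0.07109 mm
δ_BC = 17050·429/(193.2·119000) = 0.3181 mm
δ_CD = 26700·356/(634·119000) = 0.126 mm
δ = Σδ_i = 0.5152 mm.

0.515 mm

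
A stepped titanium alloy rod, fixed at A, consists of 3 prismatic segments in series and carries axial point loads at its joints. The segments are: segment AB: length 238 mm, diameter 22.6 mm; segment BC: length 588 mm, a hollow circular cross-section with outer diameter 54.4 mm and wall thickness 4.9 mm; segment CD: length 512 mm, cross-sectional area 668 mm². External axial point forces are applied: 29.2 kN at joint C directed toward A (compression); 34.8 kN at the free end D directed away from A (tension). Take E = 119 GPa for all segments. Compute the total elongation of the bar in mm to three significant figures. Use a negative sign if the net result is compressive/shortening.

0.288 mm

Internal axial forces (sectioning from the free end, tension +): N_CD = 34.8 kN, N_BC = 5.6 kN, N_AB = 5.6 kN.
A_AB = 401.1 mm².
A_BC = 762 mm².
δ_AB = 5600·238/(401.1·119000) = 0.02792 mm
δ_BC = 5600·588/(762·119000) = 0.03631 mm
δ_CD = 34800·512/(668·119000) = 0.2241 mm
δ = Σδ_i = 0.2884 mm.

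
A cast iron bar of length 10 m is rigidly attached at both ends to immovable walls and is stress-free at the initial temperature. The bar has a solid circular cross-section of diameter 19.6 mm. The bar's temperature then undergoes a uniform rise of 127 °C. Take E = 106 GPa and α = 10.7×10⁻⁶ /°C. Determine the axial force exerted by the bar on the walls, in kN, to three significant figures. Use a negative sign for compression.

-43.5 kN

Free thermal expansion αLΔT = 10.7e-6 · 10000 · 127 = 13.59 mm.
The walls impose strain ε = −(13.59)/10000 = -1.3589e-03; σ = Eε = 106000 · -1.3589e-03 = -144 MPa.
Wall reaction R = σ·A = -144·301.7 = -43460 N = -43.46 kN.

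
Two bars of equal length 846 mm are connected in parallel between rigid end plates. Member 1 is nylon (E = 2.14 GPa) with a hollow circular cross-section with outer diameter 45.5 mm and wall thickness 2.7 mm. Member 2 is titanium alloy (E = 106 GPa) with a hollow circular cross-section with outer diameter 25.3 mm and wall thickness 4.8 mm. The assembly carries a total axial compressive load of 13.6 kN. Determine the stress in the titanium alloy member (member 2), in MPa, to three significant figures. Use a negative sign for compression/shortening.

A_1 = 363 mm².
A_2 = 309.1 mm².
Equal strain + equilibrium ⇒ each member carries load in proportion to AE: A₁E₁ = 776900 N, A₂E₂ = 32770000 N, ΣAE = 33540000 N.
σ₂ = P·E₂/ΣAE = -13600·106000/33540000 = -42.98 MPa.

-43.0 MPa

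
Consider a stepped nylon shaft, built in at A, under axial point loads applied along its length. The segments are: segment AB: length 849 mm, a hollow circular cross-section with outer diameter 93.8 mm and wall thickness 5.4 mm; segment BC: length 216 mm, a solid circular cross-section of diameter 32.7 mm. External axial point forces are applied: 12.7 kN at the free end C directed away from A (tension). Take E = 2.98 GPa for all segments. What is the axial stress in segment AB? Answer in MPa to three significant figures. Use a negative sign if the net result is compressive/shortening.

Internal axial forces (sectioning from the free end, tension +): N_BC = 12.7 kN, N_AB = 12.7 kN.
A_AB = 1500 mm².
σ_AB = N_AB/A_AB = 12700/1500 = 8.469 MPa.

8.47 MPa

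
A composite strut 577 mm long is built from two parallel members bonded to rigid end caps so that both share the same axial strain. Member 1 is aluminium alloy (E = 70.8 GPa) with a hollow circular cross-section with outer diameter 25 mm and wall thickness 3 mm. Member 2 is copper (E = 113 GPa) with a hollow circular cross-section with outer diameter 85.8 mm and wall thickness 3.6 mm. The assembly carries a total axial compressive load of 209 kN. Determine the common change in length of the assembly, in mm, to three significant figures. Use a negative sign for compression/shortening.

A_1 = 207.3 mm².
A_2 = 929.7 mm².
Equal strain + equilibrium ⇒ each member carries load in proportion to AE: A₁E₁ = 14680000 N, A₂E₂ = 105100000 N, ΣAE = 119700000 N.
δ = PL/ΣAE = -209000·577/119700000 = -1.007 mm.

-1.01 mm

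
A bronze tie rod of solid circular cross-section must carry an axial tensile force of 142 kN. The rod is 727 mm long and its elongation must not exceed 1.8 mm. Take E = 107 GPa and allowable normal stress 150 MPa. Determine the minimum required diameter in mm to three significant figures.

Required area A ≥ P/σ_allow = 142000/150 = 946.7 mm².
For a solid circular section, d ≥ √(4A/π) = 34.72 mm.
Elongation limit: A ≥ PL/(Eδ_allow) = 142000·727/(107000·1.8) = 536 mm² ⇒ d ≥ 26.12 mm.
The stress limit governs.

34.7 mm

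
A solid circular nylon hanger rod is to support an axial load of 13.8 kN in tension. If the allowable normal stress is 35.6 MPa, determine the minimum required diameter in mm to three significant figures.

Required area A ≥ P/σ_allow = 13800/35.6 = 387.6 mm².
For a solid circular section, d ≥ √(4A/π) = 22.22 mm.

22.2 mm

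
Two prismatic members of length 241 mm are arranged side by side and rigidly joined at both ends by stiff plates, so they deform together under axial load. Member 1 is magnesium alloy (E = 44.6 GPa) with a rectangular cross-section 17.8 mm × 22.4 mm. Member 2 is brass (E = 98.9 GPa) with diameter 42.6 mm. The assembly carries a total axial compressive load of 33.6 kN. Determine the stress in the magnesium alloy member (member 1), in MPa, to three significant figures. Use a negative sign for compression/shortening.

A_1 = 398.7 mm².
A_2 = 1425 mm².
Equal strain + equilibrium ⇒ each member carries load in proportion to AE: A₁E₁ = 17780000 N, A₂E₂ = 141000000 N, ΣAE = 158700000 N.
σ₁ = P·E₁/ΣAE = -33600·44600/158700000 = -9.44 MPa.

-9.44 MPa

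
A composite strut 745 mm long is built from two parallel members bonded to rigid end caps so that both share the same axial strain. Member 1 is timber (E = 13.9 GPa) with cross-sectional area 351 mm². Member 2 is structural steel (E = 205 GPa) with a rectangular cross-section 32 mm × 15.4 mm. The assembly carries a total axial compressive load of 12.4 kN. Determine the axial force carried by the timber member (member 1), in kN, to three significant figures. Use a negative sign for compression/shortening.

A_2 = 492.8 mm².
Equal strain + equilibrium ⇒ each member carries load in proportion to AE: A₁E₁ = 4879000 N, A₂E₂ = 101000000 N, ΣAE = 105900000 N.
F₁ = P·A₁E₁/ΣAE = -12400·4879000/105900000 = -571.3 N.

-0.571 kN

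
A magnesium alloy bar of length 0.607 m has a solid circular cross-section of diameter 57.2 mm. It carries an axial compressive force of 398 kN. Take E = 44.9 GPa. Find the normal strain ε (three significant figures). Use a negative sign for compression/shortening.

A = 2570 mm².
σ = N/A = -154.9 MPa; ε = σ/E = -154.9/44900 = -3.449e-03.

-0.00345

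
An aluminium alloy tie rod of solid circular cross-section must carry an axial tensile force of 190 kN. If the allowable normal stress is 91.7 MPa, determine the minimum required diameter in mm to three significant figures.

Required area A ≥ P/σ_allow = 190000/91.7 = 2072 mm².
For a solid circular section, d ≥ √(4A/π) = 51.36 mm.

51.4 mm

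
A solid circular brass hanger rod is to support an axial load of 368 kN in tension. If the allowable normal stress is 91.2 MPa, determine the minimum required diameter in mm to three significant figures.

71.7 mm

Required area A ≥ P/σ_allow = 368000/91.2 = 4035 mm².
For a solid circular section, d ≥ √(4A/π) = 71.68 mm.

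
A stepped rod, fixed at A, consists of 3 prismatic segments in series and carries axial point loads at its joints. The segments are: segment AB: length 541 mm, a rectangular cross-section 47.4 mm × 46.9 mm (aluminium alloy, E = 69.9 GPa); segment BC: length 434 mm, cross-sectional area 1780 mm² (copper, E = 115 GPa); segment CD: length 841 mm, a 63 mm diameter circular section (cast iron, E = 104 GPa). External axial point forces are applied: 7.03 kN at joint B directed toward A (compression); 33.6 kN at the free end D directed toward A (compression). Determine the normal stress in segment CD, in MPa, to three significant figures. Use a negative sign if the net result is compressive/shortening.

-10.8 MPa

Internal axial forces (sectioning from the free end, tension +): N_CD = -33.6 kN, N_BC = -33.6 kN, N_AB = -40.63 kN.
A_CD = 3117 mm².
σ_CD = N_CD/A_CD = -33600/3117 = -10.78 MPa.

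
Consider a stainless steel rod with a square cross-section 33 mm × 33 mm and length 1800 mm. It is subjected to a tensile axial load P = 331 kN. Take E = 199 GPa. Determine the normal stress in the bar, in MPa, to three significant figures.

304 MPa

A = 1089 mm².
σ = N/A = 331000/1089 = 303.9 MPa.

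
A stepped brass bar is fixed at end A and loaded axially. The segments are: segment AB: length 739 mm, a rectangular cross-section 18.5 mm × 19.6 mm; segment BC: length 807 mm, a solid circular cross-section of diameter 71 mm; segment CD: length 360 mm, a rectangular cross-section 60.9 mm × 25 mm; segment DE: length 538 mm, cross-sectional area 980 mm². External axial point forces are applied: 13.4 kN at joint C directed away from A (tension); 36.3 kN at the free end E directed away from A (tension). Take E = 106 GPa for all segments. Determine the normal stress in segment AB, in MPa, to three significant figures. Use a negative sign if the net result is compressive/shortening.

137 MPa

Internal axial forces (sectioning from the free end, tension +): N_DE = 36.3 kN, N_CD = 36.3 kN, N_BC = 49.7 kN, N_AB = 49.7 kN.
A_AB = 362.6 mm².
σ_AB = N_AB/A_AB = 49700/362.6 = 137.1 MPa.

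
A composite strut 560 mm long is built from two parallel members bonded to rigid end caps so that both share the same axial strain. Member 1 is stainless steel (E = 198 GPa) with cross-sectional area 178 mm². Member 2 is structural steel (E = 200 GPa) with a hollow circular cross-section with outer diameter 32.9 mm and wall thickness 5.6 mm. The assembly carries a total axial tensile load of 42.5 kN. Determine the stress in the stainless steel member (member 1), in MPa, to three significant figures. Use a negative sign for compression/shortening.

64.1 MPa

A_2 = 480.3 mm².
Equal strain + equilibrium ⇒ each member carries load in proportion to AE: A₁E₁ = 35240000 N, A₂E₂ = 96060000 N, ΣAE = 131300000 N.
σ₁ = P·E₁/ΣAE = 42500·198000/131300000 = 64.09 MPa.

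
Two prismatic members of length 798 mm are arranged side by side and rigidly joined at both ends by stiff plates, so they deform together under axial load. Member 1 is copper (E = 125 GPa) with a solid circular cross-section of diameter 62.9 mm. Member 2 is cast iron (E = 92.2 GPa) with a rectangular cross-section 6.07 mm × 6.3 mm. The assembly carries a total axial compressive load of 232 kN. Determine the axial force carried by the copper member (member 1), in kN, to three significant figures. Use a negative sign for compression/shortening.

-230 kN

A_1 = 3107 mm².
A_2 = 38.24 mm².
Equal strain + equilibrium ⇒ each member carries load in proportion to AE: A₁E₁ = 388400000 N, A₂E₂ = 3526000 N, ΣAE = 391900000 N.
F₁ = P·A₁E₁/ΣAE = -232000·388400000/391900000 = -229900 N.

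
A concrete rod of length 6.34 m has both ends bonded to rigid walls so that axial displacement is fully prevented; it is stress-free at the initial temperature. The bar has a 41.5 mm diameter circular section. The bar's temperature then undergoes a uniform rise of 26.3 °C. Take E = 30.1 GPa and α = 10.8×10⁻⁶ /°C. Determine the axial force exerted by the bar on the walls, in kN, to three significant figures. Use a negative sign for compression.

Free thermal expansion αLΔT = 10.8e-6 · 6340 · 26.3 = 1.801 mm.
The walls impose strain ε = −(1.801)/6340 = -2.8404e-04; σ = Eε = 30100 · -2.8404e-04 = -8.55 MPa.
Wall reaction R = σ·A = -8.55·1353 = -11560 N = -11.56 kN.

-11.6 kN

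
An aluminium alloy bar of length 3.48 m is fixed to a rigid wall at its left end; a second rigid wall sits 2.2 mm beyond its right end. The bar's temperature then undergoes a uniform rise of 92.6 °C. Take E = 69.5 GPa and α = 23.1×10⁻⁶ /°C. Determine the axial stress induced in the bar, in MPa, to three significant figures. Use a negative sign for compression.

Free thermal expansion αLΔT = 23.1e-6 · 3480 · 92.6 = 7.444 mm.
The walls engage after the gap closes; constrained expansion = 7.444 − 2.2 = 5.244 mm.
The walls impose strain ε = −(5.244)/3480 = -1.5069e-03; σ = Eε = 69500 · -1.5069e-03 = -104.7 MPa.

-105 MPa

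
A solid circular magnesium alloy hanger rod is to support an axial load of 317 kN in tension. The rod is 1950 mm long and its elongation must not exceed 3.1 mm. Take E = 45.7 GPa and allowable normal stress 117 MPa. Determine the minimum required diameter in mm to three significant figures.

74.5 mm

Required area A ≥ P/σ_allow = 317000/117 = 2709 mm².
For a solid circular section, d ≥ √(4A/π) = 58.73 mm.
Elongation limit: A ≥ PL/(Eδ_allow) = 317000·1950/(45700·3.1) = 4363 mm² ⇒ d ≥ 74.54 mm.
The elongation limit governs.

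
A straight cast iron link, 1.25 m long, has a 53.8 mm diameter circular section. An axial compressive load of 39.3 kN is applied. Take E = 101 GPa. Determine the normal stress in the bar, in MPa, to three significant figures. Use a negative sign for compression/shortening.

A = 2273 mm².
σ = N/A = -39300/2273 = -17.29 MPa.

-17.3 MPa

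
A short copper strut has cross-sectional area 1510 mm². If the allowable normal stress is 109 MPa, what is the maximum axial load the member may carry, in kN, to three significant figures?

165 kN

P_max = σ_allow · A = 109 · 1510 = 164600 N = 164.6 kN.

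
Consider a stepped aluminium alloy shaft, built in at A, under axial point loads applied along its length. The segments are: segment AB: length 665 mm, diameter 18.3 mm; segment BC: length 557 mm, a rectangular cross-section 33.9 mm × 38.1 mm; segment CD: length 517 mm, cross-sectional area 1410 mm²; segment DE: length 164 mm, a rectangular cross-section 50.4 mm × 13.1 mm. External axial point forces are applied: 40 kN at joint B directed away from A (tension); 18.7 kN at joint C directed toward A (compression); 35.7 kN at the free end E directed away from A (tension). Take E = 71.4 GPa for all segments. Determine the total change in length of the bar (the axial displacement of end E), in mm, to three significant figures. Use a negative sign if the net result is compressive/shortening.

2.43 mm

Internal axial forces (sectioning from the free end, tension +): N_DE = 35.7 kN, N_CD = 35.7 kN, N_BC = 17 kN, N_AB = 57 kN.
A_AB = 263 mm².
A_BC = 1292 mm².
A_DE = 660.2 mm².
δ_AB = 57000·665/(263·71400) = 2.018 mm
δ_BC = 17000·557/(1292·71400) = 0.1027 mm
δ_CD = 35700·517/(1410·71400) = 0.1833 mm
δ_DE = 35700·164/(660.2·71400) = 0.1242 mm
δ = Σδ_i = 2.429 mm.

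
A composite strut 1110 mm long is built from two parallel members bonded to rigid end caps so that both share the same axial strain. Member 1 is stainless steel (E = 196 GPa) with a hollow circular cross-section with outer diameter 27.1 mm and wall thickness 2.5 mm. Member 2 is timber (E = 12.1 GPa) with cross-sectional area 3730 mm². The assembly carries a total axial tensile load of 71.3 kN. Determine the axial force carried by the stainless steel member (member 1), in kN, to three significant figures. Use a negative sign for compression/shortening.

A_1 = 193.2 mm².
Equal strain + equilibrium ⇒ each member carries load in proportion to AE: A₁E₁ = 37870000 N, A₂E₂ = 45130000 N, ΣAE = 83000000 N.
F₁ = P·A₁E₁/ΣAE = 71300·37870000/83000000 = 32530 N.

32.5 kN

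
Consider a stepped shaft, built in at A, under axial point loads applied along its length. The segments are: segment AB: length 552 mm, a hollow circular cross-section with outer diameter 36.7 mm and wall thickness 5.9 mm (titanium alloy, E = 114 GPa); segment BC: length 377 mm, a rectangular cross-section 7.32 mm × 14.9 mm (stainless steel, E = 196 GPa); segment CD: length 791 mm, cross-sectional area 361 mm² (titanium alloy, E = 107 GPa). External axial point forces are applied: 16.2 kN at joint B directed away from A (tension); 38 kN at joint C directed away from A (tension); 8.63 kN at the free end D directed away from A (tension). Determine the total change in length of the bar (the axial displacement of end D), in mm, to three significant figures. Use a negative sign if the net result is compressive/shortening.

1.53 mm

Internal axial forces (sectioning from the free end, tension +): N_CD = 8.63 kN, N_BC = 46.63 kN, N_AB = 62.83 kN.
A_AB = 570.9 mm².
A_BC = 109.1 mm².
δ_AB = 62830·552/(570.9·114000) = 0.5329 mm
δ_BC = 46630·377/(109.1·196000) = 0.8223 mm
δ_CD = 8630·791/(361·107000) = 0.1767 mm
δ = Σδ_i = 1.532 mm.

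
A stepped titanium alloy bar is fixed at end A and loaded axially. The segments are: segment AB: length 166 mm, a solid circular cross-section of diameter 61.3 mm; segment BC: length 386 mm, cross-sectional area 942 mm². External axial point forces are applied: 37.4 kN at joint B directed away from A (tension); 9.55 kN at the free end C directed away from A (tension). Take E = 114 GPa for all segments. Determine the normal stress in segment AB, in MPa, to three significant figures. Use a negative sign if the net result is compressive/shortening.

15.9 MPa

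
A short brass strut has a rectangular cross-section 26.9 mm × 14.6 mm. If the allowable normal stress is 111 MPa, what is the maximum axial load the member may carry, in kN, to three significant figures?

A = 392.7 mm².
P_max = σ_allow · A = 111 · 392.7 = 43590 N = 43.59 kN.

43.6 kN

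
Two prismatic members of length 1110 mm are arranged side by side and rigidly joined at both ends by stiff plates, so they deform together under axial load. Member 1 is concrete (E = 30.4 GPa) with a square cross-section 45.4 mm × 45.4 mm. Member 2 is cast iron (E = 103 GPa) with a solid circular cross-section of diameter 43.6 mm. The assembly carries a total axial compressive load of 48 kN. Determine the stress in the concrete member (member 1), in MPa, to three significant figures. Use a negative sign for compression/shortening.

A_1 = 2061 mm².
A_2 = 1493 mm².
Equal strain + equilibrium ⇒ each member carries load in proportion to AE: A₁E₁ = 62660000 N, A₂E₂ = 153800000 N, ΣAE = 216400000 N.
σ₁ = P·E₁/ΣAE = -48000·30400/216400000 = -6.742 MPa.

-6.74 MPa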